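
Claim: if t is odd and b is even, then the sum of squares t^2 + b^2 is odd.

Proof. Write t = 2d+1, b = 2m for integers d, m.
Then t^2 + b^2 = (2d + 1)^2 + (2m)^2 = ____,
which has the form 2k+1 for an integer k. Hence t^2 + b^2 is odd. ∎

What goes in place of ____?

2(2d^2 + 2d + 2m^2) + 1

(2d + 1)^2 + (2m)^2 = 4d^2 + 4d + 4m^2 + 1
= 2(2d^2 + 2d + 2m^2) + 1.
Since 2d^2 + 2d + 2m^2 is an integer, the sum of squares is of the form 2k+1 for an integer k.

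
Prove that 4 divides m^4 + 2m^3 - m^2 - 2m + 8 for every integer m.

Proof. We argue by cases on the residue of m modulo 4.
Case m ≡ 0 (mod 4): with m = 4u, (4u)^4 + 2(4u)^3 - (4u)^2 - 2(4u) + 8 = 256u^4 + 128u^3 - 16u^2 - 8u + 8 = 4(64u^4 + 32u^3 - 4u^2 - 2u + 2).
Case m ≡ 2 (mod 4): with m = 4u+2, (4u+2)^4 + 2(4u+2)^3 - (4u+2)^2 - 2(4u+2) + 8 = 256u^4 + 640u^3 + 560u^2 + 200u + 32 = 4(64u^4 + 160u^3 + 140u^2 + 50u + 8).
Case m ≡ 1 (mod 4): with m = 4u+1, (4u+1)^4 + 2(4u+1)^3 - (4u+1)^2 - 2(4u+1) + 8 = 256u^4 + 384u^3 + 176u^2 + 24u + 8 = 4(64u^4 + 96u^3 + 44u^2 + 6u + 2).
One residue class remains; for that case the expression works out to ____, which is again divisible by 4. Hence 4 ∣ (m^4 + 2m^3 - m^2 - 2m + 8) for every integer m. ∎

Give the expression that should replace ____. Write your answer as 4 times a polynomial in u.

4(64u^4 + 224u^3 + 284u^2 + 154u + 32)

The residues treated are {0, 2, 1}, so the missing case is m ≡ 3 (mod 4); write m = 4u+3.
Then (4u+3)^4 + 2(4u+3)^3 - (4u+3)^2 - 2(4u+3) + 8 = 256u^4 + 896u^3 + 1136u^2 + 616u + 128 = 4(64u^4 + 224u^3 + 284u^2 + 154u + 32).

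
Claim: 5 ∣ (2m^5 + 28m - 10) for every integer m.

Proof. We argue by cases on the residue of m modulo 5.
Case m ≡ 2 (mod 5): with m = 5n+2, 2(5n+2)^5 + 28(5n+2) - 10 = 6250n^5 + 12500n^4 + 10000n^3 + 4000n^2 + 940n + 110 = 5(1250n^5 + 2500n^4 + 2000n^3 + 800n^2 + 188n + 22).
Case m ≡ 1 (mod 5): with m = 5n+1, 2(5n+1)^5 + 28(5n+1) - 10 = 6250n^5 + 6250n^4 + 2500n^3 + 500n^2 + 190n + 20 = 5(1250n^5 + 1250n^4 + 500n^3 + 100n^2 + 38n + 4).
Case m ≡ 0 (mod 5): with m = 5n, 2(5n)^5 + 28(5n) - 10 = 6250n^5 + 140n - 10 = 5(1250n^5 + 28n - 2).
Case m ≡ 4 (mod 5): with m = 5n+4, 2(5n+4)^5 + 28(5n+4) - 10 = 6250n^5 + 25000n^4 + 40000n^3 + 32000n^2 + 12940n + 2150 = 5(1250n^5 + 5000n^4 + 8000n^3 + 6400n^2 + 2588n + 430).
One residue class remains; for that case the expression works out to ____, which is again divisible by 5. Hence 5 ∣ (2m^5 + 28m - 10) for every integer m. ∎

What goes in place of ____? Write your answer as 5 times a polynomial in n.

5(1250n^5 + 3750n^4 + 4500n^3 + 2700n^2 + 838n + 112)

Only m ≡ 3 (mod 5) is unaccounted for. Put m = 5n+3:
2(5n+3)^5 + 28(5n+3) - 10 expands to 6250n^5 + 18750n^4 + 22500n^3 + 13500n^2 + 4190n + 560,
and factoring out 5 leaves 5(1250n^5 + 3750n^4 + 4500n^3 + 2700n^2 + 838n + 112).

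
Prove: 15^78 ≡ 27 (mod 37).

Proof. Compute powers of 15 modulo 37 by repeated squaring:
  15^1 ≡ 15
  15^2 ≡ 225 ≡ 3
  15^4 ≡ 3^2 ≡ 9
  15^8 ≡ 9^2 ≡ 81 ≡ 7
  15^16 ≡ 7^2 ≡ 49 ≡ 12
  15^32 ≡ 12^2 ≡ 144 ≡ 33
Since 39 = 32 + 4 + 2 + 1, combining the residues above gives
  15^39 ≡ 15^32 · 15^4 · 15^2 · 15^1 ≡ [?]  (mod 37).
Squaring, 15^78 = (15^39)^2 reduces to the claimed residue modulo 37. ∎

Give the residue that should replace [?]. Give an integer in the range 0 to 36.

8

15^32 · 15^4 · 15^2 · 15^1 ≡ 33 · 9 · 3 · 15 = 13365.
13365 mod 37 = 8, so 15^39 ≡ 8 (mod 37).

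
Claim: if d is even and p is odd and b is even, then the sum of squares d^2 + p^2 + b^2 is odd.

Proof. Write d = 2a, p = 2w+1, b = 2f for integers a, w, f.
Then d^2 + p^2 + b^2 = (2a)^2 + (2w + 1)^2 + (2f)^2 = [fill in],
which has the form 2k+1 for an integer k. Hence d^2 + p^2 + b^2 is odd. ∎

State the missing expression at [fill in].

2(2a^2 + 2f^2 + 2w^2 + 2w) + 1

(2a)^2 + (2w + 1)^2 + (2f)^2 = 4a^2 + 4f^2 + 4w^2 + 4w + 1
= 2(2a^2 + 2f^2 + 2w^2 + 2w) + 1.
Since 2a^2 + 2f^2 + 2w^2 + 2w is an integer, the sum of squares is of the form 2k+1 for an integer k.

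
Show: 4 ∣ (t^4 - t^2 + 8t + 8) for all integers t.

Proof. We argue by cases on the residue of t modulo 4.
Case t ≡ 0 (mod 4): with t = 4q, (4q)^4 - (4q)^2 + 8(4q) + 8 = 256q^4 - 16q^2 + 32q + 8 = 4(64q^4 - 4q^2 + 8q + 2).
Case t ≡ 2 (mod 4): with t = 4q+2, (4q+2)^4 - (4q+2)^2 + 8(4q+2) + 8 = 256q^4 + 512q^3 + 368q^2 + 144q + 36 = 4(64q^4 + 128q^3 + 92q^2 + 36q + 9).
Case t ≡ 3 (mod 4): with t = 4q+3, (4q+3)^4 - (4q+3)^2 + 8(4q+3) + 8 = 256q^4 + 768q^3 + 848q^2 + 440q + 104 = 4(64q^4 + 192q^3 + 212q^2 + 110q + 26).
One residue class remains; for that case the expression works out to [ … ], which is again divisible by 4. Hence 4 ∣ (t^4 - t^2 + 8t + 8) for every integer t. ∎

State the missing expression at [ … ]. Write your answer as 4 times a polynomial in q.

Only t ≡ 1 (mod 4) is unaccounted for. Put t = 4q+1:
(4q+1)^4 - (4q+1)^2 + 8(4q+1) + 8 expands to 256q^4 + 256q^3 + 80q^2 + 40q + 16,
and factoring out 4 leaves 4(64q^4 + 64q^3 + 20q^2 + 10q + 4).

4(64q^4 + 64q^3 + 20q^2 + 10q + 4)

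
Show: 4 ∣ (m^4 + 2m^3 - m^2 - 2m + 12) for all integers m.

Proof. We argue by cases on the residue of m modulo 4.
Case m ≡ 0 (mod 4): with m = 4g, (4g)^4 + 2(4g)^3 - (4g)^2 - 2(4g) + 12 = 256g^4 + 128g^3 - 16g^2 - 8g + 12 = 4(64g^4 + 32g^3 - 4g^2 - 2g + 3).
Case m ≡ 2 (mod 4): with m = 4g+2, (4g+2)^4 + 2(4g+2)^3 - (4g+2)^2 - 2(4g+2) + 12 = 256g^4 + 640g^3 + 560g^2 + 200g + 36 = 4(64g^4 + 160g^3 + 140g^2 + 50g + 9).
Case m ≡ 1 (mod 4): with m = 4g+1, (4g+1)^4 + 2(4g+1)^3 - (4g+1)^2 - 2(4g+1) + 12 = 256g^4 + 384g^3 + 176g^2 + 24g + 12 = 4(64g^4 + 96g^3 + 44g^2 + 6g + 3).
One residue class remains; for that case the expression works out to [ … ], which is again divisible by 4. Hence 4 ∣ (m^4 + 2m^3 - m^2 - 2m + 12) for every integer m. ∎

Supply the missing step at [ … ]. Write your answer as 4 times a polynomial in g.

Only m ≡ 3 (mod 4) is unaccounted for. Put m = 4g+3:
(4g+3)^4 + 2(4g+3)^3 - (4g+3)^2 - 2(4g+3) + 12 expands to 256g^4 + 896g^3 + 1136g^2 + 616g + 132,
and factoring out 4 leaves 4(64g^4 + 224g^3 + 284g^2 + 154g + 33).

4(64g^4 + 224g^3 + 284g^2 + 154g + 33)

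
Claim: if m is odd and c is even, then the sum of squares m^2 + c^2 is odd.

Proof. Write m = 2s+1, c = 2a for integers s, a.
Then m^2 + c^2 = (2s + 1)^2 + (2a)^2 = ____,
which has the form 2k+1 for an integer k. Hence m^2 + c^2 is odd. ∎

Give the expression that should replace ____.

(2s + 1)^2 + (2a)^2 = 4a^2 + 4s^2 + 4s + 1
= 2(2a^2 + 2s^2 + 2s) + 1.
Since 2a^2 + 2s^2 + 2s is an integer, the sum of squares is of the form 2k+1 for an integer k.

2(2a^2 + 2s^2 + 2s) + 1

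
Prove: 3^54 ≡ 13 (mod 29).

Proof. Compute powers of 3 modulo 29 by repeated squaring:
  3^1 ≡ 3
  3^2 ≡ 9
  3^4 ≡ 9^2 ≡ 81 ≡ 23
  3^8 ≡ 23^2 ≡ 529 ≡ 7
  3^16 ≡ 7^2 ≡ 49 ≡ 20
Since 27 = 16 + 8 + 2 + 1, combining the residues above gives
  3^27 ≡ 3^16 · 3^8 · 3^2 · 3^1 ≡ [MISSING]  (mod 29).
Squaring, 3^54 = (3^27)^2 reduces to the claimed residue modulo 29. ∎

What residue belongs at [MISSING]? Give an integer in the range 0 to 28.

10

Multiply the listed residues: 20 · 7 · 9 · 3 = 140 → 1260 → 3780.
Reducing modulo 29: 3780 = 130·29 + 10, so 3^27 ≡ 10.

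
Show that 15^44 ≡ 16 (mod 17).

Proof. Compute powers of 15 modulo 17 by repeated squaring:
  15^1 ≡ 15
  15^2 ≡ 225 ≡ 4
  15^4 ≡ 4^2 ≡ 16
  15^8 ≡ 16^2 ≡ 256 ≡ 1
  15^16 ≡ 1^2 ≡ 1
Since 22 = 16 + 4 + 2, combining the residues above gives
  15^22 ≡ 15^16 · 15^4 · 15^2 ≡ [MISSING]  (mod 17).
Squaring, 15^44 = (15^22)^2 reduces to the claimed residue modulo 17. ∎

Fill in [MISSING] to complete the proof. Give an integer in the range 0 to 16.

15^16 · 15^4 · 15^2 ≡ 1 · 16 · 4 = 64.
64 mod 17 = 13, so 15^22 ≡ 13 (mod 17).

13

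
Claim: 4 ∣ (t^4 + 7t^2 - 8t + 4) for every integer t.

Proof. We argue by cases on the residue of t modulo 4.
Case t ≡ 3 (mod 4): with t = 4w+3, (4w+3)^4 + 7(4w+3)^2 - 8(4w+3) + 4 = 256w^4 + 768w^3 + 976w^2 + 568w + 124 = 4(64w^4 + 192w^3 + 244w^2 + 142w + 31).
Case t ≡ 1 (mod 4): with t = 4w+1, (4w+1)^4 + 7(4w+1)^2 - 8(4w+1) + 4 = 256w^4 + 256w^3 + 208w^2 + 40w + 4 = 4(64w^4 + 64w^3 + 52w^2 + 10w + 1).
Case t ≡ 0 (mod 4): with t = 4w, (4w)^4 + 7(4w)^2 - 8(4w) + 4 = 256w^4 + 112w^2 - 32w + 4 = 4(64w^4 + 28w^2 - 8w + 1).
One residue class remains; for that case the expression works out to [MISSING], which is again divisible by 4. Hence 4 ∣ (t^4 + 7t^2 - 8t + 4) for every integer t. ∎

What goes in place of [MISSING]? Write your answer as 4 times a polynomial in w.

Only t ≡ 2 (mod 4) is unaccounted for. Put t = 4w+2:
(4w+2)^4 + 7(4w+2)^2 - 8(4w+2) + 4 expands to 256w^4 + 512w^3 + 496w^2 + 208w + 32,
and factoring out 4 leaves 4(64w^4 + 128w^3 + 124w^2 + 52w + 8).

4(64w^4 + 128w^3 + 124w^2 + 52w + 8)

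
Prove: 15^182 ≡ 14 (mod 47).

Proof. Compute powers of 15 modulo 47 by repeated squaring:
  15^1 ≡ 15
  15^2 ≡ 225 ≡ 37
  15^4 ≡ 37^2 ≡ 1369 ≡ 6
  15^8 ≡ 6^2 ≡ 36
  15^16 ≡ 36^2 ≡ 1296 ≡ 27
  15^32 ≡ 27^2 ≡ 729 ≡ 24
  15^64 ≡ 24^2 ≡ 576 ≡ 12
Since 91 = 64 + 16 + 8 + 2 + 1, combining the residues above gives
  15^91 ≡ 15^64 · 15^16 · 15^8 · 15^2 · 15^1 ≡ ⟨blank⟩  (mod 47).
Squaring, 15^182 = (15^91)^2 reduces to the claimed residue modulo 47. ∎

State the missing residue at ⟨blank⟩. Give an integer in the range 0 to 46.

22

15^64 · 15^16 · 15^8 · 15^2 · 15^1 ≡ 12 · 27 · 36 · 37 · 15 = 6473520.
6473520 mod 47 = 22, so 15^91 ≡ 22 (mod 47).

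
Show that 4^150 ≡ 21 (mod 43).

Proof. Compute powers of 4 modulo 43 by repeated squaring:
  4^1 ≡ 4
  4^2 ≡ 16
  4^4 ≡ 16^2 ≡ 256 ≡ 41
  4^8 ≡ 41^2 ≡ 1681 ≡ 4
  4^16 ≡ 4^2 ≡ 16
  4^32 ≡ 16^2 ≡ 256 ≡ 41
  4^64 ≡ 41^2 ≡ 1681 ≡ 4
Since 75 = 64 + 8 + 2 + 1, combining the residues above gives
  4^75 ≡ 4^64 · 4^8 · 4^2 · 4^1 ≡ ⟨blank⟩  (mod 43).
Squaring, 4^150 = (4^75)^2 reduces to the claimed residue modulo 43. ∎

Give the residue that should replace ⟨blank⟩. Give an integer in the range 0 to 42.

35

4^64 · 4^8 · 4^2 · 4^1 ≡ 4 · 4 · 16 · 4 = 1024.
1024 mod 43 = 35, so 4^75 ≡ 35 (mod 43).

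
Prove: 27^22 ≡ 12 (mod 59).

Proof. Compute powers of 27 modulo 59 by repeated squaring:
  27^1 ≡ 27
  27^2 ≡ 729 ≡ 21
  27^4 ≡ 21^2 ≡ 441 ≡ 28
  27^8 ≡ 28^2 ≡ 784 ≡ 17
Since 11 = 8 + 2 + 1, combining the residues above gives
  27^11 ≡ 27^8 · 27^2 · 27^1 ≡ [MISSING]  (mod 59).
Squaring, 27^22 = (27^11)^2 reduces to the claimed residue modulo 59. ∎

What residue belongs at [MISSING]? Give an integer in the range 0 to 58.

Multiply the listed residues: 17 · 21 · 27 = 357 → 9639.
Reducing modulo 59: 9639 = 163·59 + 22, so 27^11 ≡ 22.

22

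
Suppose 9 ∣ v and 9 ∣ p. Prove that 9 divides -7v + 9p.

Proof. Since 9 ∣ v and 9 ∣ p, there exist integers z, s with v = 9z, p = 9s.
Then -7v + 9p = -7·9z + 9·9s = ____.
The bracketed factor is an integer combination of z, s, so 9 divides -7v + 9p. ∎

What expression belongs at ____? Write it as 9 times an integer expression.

9(9s - 7z)

Each term has a factor of 9: -7·9z + 9·9s = 9·(9s - 7z).
Since 9s - 7z is an integer, 9 ∣ (-7v + 9p).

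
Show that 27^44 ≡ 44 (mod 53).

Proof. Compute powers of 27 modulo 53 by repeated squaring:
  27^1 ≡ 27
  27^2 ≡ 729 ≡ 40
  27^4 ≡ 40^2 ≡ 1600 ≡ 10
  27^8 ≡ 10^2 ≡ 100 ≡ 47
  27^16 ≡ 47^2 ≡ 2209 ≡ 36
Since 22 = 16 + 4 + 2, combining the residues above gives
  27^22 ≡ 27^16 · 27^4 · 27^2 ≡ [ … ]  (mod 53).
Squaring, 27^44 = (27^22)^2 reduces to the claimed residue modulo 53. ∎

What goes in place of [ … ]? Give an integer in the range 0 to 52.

27^16 · 27^4 · 27^2 ≡ 36 · 10 · 40 = 14400.
14400 mod 53 = 37, so 27^22 ≡ 37 (mod 53).

37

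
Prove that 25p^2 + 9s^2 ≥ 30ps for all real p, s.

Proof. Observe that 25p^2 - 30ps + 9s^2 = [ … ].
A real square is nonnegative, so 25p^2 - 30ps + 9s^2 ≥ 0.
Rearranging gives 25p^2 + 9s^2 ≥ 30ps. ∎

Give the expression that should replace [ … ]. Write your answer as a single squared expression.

(5p - 3s)^2

The leading and trailing coefficients are 5^2 and 3^2, and 30 = 2·5·3, so the trinomial is (5p - 3s)^2.
Hence 25p^2 - 30ps + 9s^2 ≥ 0.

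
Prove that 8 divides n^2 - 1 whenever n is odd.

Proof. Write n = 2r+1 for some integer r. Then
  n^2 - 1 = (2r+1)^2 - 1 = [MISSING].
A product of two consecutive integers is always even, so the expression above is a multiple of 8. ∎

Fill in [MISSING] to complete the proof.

4r(r + 1)

(2r+1)^2 - 1 = 4r^2 + 4r + 1 - 1 = 4r^2 + 4r = 4r(r+1).
Since r and r+1 are consecutive, r(r+1) is even, and 4·(even) is a multiple of 8.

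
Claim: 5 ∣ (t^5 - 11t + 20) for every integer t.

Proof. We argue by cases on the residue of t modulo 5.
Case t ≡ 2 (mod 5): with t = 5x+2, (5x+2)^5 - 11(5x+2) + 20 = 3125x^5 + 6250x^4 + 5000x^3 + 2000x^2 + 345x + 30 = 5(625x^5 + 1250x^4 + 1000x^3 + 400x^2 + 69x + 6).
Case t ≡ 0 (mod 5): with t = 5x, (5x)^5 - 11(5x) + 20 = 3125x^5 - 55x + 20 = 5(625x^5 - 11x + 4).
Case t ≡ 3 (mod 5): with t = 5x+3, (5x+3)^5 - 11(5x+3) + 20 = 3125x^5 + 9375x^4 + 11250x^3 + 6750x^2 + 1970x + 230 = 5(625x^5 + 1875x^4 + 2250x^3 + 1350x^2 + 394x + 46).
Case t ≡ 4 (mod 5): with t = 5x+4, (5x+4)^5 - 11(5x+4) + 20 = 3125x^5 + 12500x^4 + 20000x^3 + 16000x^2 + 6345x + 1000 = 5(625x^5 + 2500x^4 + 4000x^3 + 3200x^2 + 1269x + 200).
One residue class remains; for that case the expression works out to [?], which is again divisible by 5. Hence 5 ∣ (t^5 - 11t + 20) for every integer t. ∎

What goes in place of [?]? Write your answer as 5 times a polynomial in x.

The residues treated are {2, 0, 3, 4}, so the missing case is t ≡ 1 (mod 5); write t = 5x+1.
Then (5x+1)^5 - 11(5x+1) + 20 = 3125x^5 + 3125x^4 + 1250x^3 + 250x^2 - 30x + 10 = 5(625x^5 + 625x^4 + 250x^3 + 50x^2 - 6x + 2).

5(625x^5 + 625x^4 + 250x^3 + 50x^2 - 6x + 2)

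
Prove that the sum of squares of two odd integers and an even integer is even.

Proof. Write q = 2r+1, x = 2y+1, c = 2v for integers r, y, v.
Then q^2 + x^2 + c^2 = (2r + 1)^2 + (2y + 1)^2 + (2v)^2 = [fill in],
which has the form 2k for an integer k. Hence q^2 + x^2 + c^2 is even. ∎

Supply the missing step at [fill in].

(2r + 1)^2 + (2y + 1)^2 + (2v)^2 = 4r^2 + 4r + 4v^2 + 4y^2 + 4y + 2
= 2(2r^2 + 2r + 2v^2 + 2y^2 + 2y + 1).
Since 2r^2 + 2r + 2v^2 + 2y^2 + 2y + 1 is an integer, the sum of squares is of the form 2k for an integer k.

2(2r^2 + 2r + 2v^2 + 2y^2 + 2y + 1)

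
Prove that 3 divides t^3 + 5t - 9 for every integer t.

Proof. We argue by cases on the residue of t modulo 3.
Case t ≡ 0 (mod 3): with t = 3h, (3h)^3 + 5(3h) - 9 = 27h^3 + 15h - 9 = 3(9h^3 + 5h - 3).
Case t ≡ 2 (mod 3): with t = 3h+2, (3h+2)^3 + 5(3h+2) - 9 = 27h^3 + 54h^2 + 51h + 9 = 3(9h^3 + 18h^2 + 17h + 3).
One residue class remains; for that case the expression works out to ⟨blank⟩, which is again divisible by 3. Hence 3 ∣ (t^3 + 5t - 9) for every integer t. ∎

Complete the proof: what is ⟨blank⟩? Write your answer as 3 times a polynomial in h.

The residues treated are {0, 2}, so the missing case is t ≡ 1 (mod 3); write t = 3h+1.
Then (3h+1)^3 + 5(3h+1) - 9 = 27h^3 + 27h^2 + 24h - 3 = 3(9h^3 + 9h^2 + 8h - 1).

3(9h^3 + 9h^2 + 8h - 1)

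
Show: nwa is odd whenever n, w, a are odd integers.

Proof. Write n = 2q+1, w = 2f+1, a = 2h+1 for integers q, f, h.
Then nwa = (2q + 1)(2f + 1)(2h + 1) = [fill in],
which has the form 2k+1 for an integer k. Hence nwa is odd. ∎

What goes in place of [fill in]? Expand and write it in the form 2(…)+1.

2(4fhq + 2fh + 2fq + f + 2hq + h + q) + 1

(2q + 1)(2f + 1)(2h + 1) = 8fhq + 4fh + 4fq + 2f + 4hq + 2h + 2q + 1
= 2(4fhq + 2fh + 2fq + f + 2hq + h + q) + 1.
Since 4fhq + 2fh + 2fq + f + 2hq + h + q is an integer, the product is of the form 2k+1 for an integer k.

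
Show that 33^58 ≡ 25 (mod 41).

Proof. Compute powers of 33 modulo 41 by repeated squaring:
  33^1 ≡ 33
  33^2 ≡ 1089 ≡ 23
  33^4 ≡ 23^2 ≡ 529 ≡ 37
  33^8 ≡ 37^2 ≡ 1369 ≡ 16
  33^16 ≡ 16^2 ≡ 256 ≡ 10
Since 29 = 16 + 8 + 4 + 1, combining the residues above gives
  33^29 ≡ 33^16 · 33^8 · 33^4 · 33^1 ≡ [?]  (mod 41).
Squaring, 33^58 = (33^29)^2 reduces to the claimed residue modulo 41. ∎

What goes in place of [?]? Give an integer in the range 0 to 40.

36

33^16 · 33^8 · 33^4 · 33^1 ≡ 10 · 16 · 37 · 33 = 195360.
195360 mod 41 = 36, so 33^29 ≡ 36 (mod 41).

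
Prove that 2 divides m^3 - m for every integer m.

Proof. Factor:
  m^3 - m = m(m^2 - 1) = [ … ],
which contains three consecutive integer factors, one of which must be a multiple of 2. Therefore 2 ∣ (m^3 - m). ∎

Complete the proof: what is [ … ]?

m(m^2 - 1) = m(m - 1)(m + 1) = (m - 1)m(m + 1).
These three factors are consecutive integers, so their product is divisible by 2.

(m - 1)m(m + 1)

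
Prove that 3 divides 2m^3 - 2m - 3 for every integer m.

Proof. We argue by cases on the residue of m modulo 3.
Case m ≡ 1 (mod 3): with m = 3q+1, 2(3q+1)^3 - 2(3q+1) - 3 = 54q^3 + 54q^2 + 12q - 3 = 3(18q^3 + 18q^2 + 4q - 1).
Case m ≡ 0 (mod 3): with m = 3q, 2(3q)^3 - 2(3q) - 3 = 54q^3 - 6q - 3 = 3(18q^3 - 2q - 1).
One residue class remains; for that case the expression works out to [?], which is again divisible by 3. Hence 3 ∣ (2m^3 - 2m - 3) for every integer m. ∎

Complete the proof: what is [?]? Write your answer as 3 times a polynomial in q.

The residues treated are {1, 0}, so the missing case is m ≡ 2 (mod 3); write m = 3q+2.
Then 2(3q+2)^3 - 2(3q+2) - 3 = 54q^3 + 108q^2 + 66q + 9 = 3(18q^3 + 36q^2 + 22q + 3).

3(18q^3 + 36q^2 + 22q + 3)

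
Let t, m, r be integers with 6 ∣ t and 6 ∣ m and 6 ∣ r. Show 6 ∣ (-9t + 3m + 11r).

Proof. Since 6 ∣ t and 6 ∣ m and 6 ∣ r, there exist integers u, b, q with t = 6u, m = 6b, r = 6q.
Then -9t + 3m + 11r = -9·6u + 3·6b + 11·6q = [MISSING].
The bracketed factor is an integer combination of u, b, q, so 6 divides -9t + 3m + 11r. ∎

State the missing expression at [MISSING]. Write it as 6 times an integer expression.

6(3b + 11q - 9u)

Each term has a factor of 6: -9·6u + 3·6b + 11·6q = 6·(3b + 11q - 9u).
Since 3b + 11q - 9u is an integer, 6 ∣ (-9t + 3m + 11r).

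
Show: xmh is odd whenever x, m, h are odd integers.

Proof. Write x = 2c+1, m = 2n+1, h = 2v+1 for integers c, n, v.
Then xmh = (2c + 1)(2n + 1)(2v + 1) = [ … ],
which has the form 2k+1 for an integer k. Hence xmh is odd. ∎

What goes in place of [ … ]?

(2c + 1)(2n + 1)(2v + 1) = 8cnv + 4cn + 4cv + 2c + 4nv + 2n + 2v + 1
= 2(4cnv + 2cn + 2cv + c + 2nv + n + v) + 1.
Since 4cnv + 2cn + 2cv + c + 2nv + n + v is an integer, the product is of the form 2k+1 for an integer k.

2(4cnv + 2cn + 2cv + c + 2nv + n + v) + 1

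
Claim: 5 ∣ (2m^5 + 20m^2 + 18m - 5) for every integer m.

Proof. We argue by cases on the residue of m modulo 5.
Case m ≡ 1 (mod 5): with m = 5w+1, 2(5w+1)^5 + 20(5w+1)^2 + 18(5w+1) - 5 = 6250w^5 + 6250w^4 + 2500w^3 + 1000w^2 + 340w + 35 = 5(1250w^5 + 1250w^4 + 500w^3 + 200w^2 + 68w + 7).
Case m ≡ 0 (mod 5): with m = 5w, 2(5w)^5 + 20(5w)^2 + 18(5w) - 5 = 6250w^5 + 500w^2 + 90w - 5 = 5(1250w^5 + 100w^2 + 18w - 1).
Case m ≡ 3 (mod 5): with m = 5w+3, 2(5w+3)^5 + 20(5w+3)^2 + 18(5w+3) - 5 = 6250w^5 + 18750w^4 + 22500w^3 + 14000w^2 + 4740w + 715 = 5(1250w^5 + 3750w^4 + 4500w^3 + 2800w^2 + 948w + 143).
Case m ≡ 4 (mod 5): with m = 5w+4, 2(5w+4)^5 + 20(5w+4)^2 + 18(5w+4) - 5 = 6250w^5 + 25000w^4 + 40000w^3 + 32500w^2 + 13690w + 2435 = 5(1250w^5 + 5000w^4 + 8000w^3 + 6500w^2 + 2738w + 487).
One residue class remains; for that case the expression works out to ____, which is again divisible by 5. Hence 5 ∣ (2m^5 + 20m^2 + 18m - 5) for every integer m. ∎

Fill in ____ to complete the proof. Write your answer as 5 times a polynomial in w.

The residues treated are {1, 0, 3, 4}, so the missing case is m ≡ 2 (mod 5); write m = 5w+2.
Then 2(5w+2)^5 + 20(5w+2)^2 + 18(5w+2) - 5 = 6250w^5 + 12500w^4 + 10000w^3 + 4500w^2 + 1290w + 175 = 5(1250w^5 + 2500w^4 + 2000w^3 + 900w^2 + 258w + 35).

5(1250w^5 + 2500w^4 + 2000w^3 + 900w^2 + 258w + 35)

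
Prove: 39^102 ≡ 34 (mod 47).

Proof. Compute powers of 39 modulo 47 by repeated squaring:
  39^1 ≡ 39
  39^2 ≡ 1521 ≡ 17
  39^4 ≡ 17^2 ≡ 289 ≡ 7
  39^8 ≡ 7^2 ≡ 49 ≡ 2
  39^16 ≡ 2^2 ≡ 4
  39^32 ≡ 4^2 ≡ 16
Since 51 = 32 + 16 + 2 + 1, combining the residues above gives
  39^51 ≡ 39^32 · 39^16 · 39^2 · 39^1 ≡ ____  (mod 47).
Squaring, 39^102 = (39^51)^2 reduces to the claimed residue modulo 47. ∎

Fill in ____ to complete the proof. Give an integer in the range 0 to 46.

39^32 · 39^16 · 39^2 · 39^1 ≡ 16 · 4 · 17 · 39 = 42432.
42432 mod 47 = 38, so 39^51 ≡ 38 (mod 47).

38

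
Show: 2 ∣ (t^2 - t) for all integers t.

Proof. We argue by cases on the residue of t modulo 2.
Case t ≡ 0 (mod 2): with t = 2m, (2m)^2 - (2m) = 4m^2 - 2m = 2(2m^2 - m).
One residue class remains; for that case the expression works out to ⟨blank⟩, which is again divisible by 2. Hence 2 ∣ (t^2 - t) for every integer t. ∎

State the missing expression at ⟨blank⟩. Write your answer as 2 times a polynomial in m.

2(2m^2 + m)

The residues treated are {0}, so the missing case is t ≡ 1 (mod 2); write t = 2m+1.
Then (2m+1)^2 - (2m+1) = 4m^2 + 2m = 2(2m^2 + m).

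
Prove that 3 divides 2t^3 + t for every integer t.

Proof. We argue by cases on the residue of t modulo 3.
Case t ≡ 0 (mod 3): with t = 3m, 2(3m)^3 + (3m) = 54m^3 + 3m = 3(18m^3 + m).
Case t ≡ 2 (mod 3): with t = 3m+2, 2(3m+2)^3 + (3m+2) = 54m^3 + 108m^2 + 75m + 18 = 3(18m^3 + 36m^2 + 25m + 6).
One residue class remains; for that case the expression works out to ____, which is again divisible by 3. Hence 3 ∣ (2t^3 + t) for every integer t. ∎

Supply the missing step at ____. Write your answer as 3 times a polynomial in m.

3(18m^3 + 18m^2 + 7m + 1)

Only t ≡ 1 (mod 3) is unaccounted for. Put t = 3m+1:
2(3m+1)^3 + (3m+1) expands to 54m^3 + 54m^2 + 21m + 3,
and factoring out 3 leaves 3(18m^3 + 18m^2 + 7m + 1).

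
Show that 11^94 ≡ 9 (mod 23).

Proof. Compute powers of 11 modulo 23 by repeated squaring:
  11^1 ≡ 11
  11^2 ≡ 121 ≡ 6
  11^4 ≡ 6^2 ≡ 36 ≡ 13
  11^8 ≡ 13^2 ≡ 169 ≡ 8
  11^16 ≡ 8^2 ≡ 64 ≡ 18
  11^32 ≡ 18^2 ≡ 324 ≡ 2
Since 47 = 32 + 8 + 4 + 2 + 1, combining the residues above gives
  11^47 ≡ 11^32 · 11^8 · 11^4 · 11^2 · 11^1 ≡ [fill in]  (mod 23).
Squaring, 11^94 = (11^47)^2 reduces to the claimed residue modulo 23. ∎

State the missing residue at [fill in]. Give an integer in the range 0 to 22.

Multiply the listed residues: 2 · 8 · 13 · 6 · 11 = 16 → 208 → 1248 → 13728.
Reducing modulo 23: 13728 = 596·23 + 20, so 11^47 ≡ 20.

20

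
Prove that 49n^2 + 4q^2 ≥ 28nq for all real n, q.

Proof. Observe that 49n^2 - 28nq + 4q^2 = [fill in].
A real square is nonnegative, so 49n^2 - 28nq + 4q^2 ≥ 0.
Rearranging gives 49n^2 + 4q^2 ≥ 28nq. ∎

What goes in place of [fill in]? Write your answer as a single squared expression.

(7n - 2q)^2

49n^2 - 28nq + 4q^2 is a perfect-square trinomial: the outer terms are (7n)^2 and (2q)^2, and the cross term is -2·7n·2q.
So 49n^2 - 28nq + 4q^2 = (7n - 2q)^2 ≥ 0.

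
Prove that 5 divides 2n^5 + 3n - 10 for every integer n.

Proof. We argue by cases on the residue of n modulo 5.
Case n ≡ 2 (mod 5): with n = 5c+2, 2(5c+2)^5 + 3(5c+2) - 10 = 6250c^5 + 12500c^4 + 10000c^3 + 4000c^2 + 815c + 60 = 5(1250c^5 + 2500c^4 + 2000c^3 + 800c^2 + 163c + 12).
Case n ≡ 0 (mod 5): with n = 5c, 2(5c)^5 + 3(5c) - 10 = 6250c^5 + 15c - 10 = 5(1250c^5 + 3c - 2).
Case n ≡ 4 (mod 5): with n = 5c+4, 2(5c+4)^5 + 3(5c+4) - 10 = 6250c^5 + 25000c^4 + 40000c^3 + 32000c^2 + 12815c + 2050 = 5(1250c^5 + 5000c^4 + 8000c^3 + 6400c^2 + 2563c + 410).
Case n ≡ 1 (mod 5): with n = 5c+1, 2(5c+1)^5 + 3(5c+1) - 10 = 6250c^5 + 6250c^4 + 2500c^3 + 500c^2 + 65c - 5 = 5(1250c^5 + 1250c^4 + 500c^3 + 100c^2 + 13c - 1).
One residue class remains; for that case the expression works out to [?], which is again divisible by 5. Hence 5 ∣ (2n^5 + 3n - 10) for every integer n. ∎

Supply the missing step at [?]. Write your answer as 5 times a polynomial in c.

The residues treated are {2, 0, 4, 1}, so the missing case is n ≡ 3 (mod 5); write n = 5c+3.
Then 2(5c+3)^5 + 3(5c+3) - 10 = 6250c^5 + 18750c^4 + 22500c^3 + 13500c^2 + 4065c + 485 = 5(1250c^5 + 3750c^4 + 4500c^3 + 2700c^2 + 813c + 97).

5(1250c^5 + 3750c^4 + 4500c^3 + 2700c^2 + 813c + 97)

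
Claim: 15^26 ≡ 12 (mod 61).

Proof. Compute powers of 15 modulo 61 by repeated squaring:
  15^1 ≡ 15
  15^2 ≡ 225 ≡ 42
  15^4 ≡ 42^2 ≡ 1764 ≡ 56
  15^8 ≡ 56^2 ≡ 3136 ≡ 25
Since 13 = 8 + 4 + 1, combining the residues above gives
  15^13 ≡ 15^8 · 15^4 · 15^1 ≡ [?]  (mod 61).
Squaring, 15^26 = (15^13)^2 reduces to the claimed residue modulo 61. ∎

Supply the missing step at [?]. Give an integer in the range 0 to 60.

16

Multiply the listed residues: 25 · 56 · 15 = 1400 → 21000.
Reducing modulo 61: 21000 = 344·61 + 16, so 15^13 ≡ 16.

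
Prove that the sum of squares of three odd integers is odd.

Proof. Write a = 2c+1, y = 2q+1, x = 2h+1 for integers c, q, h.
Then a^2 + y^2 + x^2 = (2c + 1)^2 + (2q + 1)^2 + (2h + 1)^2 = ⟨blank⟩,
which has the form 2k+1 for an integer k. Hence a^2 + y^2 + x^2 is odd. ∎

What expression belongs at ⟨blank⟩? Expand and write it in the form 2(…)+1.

(2c + 1)^2 + (2q + 1)^2 + (2h + 1)^2 = 4c^2 + 4c + 4h^2 + 4h + 4q^2 + 4q + 3
= 2(2c^2 + 2c + 2h^2 + 2h + 2q^2 + 2q + 1) + 1.
Since 2c^2 + 2c + 2h^2 + 2h + 2q^2 + 2q + 1 is an integer, the sum of squares is of the form 2k+1 for an integer k.

2(2c^2 + 2c + 2h^2 + 2h + 2q^2 + 2q + 1) + 1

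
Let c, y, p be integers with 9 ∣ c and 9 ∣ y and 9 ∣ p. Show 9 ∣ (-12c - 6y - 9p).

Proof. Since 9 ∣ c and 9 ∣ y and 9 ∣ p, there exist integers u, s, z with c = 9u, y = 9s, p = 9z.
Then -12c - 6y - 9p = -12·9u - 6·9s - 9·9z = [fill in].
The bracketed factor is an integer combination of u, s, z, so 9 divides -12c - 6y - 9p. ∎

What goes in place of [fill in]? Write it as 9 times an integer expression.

9(-6s - 12u - 9z)

Each term has a factor of 9: -12·9u - 6·9s - 9·9z = 9·(-6s - 12u - 9z).
Since -6s - 12u - 9z is an integer, 9 ∣ (-12c - 6y - 9p).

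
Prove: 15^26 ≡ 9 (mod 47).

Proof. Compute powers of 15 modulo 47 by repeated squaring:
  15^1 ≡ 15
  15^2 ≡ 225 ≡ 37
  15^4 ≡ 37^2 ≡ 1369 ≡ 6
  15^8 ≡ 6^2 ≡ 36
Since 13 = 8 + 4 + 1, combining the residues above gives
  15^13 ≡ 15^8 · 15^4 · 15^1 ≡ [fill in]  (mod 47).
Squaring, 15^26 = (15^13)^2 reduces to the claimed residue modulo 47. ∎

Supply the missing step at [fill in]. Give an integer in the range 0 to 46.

15^8 · 15^4 · 15^1 ≡ 36 · 6 · 15 = 3240.
3240 mod 47 = 44, so 15^13 ≡ 44 (mod 47).

44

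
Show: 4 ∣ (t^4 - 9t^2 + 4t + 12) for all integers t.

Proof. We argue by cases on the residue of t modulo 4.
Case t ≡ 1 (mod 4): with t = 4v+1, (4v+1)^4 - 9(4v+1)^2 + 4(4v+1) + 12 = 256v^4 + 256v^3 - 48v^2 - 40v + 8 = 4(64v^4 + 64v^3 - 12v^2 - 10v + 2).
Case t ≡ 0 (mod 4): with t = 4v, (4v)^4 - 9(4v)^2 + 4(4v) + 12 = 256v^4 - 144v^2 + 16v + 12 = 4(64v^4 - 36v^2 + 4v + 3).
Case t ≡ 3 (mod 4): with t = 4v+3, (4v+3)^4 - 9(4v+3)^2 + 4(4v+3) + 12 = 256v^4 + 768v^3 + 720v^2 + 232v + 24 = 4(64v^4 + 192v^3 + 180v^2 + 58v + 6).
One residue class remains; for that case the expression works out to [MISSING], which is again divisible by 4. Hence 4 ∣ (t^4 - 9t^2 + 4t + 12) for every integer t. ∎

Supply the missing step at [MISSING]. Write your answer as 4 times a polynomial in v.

4(64v^4 + 128v^3 + 60v^2)

The residues treated are {1, 0, 3}, so the missing case is t ≡ 2 (mod 4); write t = 4v+2.
Then (4v+2)^4 - 9(4v+2)^2 + 4(4v+2) + 12 = 256v^4 + 512v^3 + 240v^2 = 4(64v^4 + 128v^3 + 60v^2).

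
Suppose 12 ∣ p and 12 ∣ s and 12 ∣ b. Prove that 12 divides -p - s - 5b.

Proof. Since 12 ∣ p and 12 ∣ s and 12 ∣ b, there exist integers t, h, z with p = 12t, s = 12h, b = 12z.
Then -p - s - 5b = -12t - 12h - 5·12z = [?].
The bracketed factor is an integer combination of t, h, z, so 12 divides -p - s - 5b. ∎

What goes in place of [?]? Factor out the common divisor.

Pull the common 12 out of every term: -12t - 12h - 5·12z = 12(-h - t - 5z).
-h - t - 5z is an integer, which exhibits the divisibility.

12(-h - t - 5z)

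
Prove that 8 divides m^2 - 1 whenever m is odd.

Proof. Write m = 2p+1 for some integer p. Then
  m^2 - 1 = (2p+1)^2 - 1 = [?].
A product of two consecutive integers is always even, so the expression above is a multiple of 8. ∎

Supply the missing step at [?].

4p(p + 1)

(2p+1)^2 - 1 = 4p^2 + 4p + 1 - 1 = 4p^2 + 4p = 4p(p+1).
Since p and p+1 are consecutive, p(p+1) is even, and 4·(even) is a multiple of 8.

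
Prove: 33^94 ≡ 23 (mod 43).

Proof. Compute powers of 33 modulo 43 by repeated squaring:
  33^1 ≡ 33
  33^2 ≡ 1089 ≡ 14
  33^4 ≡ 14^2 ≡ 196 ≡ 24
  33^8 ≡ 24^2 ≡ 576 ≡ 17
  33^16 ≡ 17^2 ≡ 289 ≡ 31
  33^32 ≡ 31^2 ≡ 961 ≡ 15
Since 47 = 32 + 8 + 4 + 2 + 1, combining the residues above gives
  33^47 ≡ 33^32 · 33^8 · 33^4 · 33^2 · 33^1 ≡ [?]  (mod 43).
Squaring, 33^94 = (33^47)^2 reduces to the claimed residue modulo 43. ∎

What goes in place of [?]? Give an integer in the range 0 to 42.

Multiply the listed residues: 15 · 17 · 24 · 14 · 33 = 255 → 6120 → 85680 → 2827440.
Reducing modulo 43: 2827440 = 65754·43 + 18, so 33^47 ≡ 18.

18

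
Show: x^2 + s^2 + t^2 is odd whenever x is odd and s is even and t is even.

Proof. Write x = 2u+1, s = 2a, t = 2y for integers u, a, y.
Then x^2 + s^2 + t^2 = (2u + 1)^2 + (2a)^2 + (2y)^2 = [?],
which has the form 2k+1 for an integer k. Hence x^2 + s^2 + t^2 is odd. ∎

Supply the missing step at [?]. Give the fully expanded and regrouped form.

2(2a^2 + 2u^2 + 2u + 2y^2) + 1

Expanding: (2u + 1)^2 + (2a)^2 + (2y)^2 = 4a^2 + 4u^2 + 4u + 4y^2 + 1.
Every term except the constant is even, so this is 2(2a^2 + 2u^2 + 2u + 2y^2) + 1,
and 2a^2 + 2u^2 + 2u + 2y^2 ∈ ℤ gives the required form.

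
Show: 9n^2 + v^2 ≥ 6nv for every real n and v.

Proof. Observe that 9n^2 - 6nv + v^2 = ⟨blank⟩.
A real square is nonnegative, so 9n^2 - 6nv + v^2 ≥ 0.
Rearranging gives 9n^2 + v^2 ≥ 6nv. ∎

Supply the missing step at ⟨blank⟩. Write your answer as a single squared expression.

(3n - v)^2

The leading and trailing coefficients are 3^2 and 1^2, and 6 = 2·3·1, so the trinomial is (3n - v)^2.
Hence 9n^2 - 6nv + v^2 ≥ 0.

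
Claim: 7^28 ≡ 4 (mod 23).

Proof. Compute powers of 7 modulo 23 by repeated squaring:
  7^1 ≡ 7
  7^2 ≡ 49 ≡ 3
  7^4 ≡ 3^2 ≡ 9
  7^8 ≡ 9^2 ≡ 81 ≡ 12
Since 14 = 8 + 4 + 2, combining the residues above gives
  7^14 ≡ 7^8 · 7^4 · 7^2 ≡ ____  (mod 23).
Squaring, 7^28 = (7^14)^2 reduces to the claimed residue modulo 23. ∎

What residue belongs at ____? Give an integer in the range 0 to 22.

2

7^8 · 7^4 · 7^2 ≡ 12 · 9 · 3 = 324.
324 mod 23 = 2, so 7^14 ≡ 2 (mod 23).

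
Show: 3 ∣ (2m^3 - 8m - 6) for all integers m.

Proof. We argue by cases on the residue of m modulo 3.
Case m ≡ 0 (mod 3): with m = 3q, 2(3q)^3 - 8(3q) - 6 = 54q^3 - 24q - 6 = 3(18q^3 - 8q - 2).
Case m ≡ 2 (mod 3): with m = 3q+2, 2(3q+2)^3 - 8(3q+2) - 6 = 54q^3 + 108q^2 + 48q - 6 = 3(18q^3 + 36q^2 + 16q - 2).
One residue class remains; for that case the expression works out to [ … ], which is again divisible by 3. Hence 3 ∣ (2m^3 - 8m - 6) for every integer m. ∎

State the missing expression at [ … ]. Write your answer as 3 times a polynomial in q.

Only m ≡ 1 (mod 3) is unaccounted for. Put m = 3q+1:
2(3q+1)^3 - 8(3q+1) - 6 expands to 54q^3 + 54q^2 - 6q - 12,
and factoring out 3 leaves 3(18q^3 + 18q^2 - 2q - 4).

3(18q^3 + 18q^2 - 2q - 4)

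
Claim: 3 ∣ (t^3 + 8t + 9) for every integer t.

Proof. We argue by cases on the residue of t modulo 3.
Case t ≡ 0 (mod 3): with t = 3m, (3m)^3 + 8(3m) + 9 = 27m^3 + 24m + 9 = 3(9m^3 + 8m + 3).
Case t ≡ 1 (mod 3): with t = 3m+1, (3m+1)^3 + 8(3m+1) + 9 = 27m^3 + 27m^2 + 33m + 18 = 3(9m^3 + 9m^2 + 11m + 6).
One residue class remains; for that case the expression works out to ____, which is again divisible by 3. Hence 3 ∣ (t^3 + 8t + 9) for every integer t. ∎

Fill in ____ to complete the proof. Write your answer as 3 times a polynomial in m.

3(9m^3 + 18m^2 + 20m + 11)

Only t ≡ 2 (mod 3) is unaccounted for. Put t = 3m+2:
(3m+2)^3 + 8(3m+2) + 9 expands to 27m^3 + 54m^2 + 60m + 33,
and factoring out 3 leaves 3(9m^3 + 18m^2 + 20m + 11).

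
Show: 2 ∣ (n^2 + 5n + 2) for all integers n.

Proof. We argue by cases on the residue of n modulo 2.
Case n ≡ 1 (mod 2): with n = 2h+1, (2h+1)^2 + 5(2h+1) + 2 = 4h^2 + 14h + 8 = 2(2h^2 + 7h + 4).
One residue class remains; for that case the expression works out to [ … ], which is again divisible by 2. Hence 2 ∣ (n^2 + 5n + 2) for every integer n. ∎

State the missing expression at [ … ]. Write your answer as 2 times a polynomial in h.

2(2h^2 + 5h + 1)

The residues treated are {1}, so the missing case is n ≡ 0 (mod 2); write n = 2h.
Then (2h)^2 + 5(2h) + 2 = 4h^2 + 10h + 2 = 2(2h^2 + 5h + 1).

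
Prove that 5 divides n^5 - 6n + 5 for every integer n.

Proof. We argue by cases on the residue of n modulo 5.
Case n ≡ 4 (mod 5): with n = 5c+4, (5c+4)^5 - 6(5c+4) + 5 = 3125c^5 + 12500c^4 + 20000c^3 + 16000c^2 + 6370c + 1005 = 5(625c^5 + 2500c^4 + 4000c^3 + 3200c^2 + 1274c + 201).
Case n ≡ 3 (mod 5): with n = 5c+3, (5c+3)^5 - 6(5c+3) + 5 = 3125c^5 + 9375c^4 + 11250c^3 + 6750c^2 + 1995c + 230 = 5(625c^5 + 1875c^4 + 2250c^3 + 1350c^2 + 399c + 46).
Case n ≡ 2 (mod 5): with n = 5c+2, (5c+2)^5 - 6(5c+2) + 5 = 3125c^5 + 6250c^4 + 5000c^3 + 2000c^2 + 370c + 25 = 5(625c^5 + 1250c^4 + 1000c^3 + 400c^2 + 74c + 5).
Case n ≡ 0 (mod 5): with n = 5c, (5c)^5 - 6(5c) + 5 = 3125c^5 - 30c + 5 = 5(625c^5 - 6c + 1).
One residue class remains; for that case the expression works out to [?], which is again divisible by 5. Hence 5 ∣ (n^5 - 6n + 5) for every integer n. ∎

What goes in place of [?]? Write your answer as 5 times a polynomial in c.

Only n ≡ 1 (mod 5) is unaccounted for. Put n = 5c+1:
(5c+1)^5 - 6(5c+1) + 5 expands to 3125c^5 + 3125c^4 + 1250c^3 + 250c^2 - 5c,
and factoring out 5 leaves 5(625c^5 + 625c^4 + 250c^3 + 50c^2 - c).

5(625c^5 + 625c^4 + 250c^3 + 50c^2 - c)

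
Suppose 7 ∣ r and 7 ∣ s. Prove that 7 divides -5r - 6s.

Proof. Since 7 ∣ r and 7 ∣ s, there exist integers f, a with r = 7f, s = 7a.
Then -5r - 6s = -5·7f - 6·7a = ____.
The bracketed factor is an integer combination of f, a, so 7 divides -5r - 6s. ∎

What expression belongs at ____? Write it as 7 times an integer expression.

7(-6a - 5f)

Each term has a factor of 7: -5·7f - 6·7a = 7·(-6a - 5f).
Since -6a - 5f is an integer, 7 ∣ (-5r - 6s).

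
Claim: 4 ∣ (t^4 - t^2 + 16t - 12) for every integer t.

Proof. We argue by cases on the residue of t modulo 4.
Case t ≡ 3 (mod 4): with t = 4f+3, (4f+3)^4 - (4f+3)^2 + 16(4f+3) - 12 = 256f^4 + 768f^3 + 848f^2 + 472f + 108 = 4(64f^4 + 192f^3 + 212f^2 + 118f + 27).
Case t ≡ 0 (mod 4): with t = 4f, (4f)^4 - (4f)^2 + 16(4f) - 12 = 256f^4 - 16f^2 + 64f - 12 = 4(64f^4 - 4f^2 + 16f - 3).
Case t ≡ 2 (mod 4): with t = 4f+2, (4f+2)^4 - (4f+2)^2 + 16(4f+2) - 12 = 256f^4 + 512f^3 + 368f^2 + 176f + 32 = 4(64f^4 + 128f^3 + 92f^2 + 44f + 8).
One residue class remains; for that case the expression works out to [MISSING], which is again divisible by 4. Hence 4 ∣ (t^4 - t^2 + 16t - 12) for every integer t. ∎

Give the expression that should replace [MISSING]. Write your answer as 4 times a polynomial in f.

Only t ≡ 1 (mod 4) is unaccounted for. Put t = 4f+1:
(4f+1)^4 - (4f+1)^2 + 16(4f+1) - 12 expands to 256f^4 + 256f^3 + 80f^2 + 72f + 4,
and factoring out 4 leaves 4(64f^4 + 64f^3 + 20f^2 + 18f + 1).

4(64f^4 + 64f^3 + 20f^2 + 18f + 1)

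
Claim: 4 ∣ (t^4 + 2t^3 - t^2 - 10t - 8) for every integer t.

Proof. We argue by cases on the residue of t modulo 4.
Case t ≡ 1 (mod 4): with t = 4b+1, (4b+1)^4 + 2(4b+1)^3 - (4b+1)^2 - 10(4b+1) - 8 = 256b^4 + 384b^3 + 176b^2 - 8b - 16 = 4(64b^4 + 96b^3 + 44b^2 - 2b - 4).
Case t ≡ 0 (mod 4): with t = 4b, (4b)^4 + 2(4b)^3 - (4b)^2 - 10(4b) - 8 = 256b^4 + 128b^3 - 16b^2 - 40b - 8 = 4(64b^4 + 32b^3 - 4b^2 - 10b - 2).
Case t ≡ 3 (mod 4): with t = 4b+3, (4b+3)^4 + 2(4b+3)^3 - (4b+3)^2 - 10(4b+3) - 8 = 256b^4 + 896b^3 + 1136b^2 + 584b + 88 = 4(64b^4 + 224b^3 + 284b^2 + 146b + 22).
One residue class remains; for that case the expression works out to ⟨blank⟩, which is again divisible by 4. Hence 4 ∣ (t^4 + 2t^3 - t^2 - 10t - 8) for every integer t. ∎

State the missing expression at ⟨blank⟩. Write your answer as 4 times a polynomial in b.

4(64b^4 + 160b^3 + 140b^2 + 42b)

Only t ≡ 2 (mod 4) is unaccounted for. Put t = 4b+2:
(4b+2)^4 + 2(4b+2)^3 - (4b+2)^2 - 10(4b+2) - 8 expands to 256b^4 + 640b^3 + 560b^2 + 168b,
and factoring out 4 leaves 4(64b^4 + 160b^3 + 140b^2 + 42b).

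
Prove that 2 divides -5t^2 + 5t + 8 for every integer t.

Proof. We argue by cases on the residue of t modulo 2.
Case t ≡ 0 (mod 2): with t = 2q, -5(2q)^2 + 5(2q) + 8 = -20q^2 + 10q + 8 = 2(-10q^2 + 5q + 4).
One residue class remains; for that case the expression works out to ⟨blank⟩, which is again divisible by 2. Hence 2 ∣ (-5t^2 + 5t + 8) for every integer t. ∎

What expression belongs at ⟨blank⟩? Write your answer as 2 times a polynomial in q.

Only t ≡ 1 (mod 2) is unaccounted for. Put t = 2q+1:
-5(2q+1)^2 + 5(2q+1) + 8 expands to -20q^2 - 10q + 8,
and factoring out 2 leaves 2(-10q^2 - 5q + 4).

2(-10q^2 - 5q + 4)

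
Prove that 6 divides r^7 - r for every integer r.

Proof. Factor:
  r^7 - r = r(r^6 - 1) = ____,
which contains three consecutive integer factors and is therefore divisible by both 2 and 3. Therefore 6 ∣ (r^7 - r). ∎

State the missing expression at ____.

(r - 1)r(r + 1)(r^4 + r^2 + 1)

r^6 - 1 = (r^2 - 1)(r^4 + r^2 + 1), and r^2 - 1 = (r-1)(r+1).
So r(r^6 - 1) = (r - 1)r(r + 1)(r^4 + r^2 + 1).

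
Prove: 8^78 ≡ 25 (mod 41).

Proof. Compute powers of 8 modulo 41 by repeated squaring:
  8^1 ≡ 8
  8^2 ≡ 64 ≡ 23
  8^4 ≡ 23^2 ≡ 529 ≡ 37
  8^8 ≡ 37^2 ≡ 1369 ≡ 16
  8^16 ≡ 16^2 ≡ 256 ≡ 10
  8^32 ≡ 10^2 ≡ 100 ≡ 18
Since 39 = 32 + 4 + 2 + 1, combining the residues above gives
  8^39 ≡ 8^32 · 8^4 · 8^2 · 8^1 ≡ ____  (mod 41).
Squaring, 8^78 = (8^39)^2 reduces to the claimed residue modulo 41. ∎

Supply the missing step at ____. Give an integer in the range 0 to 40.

36

8^32 · 8^4 · 8^2 · 8^1 ≡ 18 · 37 · 23 · 8 = 122544.
122544 mod 41 = 36, so 8^39 ≡ 36 (mod 41).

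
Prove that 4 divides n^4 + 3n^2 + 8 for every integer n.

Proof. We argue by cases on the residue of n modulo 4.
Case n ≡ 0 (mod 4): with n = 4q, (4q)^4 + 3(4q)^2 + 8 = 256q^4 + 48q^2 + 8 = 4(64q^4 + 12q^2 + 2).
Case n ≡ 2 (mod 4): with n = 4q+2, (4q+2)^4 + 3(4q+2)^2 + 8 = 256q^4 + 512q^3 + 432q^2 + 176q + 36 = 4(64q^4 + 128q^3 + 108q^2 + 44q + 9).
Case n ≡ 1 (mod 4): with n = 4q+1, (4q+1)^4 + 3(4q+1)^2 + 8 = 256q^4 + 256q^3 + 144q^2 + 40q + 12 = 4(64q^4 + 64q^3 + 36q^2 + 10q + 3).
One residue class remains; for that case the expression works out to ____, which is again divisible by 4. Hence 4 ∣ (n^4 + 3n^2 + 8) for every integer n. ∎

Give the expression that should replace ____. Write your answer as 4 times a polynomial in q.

4(64q^4 + 192q^3 + 228q^2 + 126q + 29)

Only n ≡ 3 (mod 4) is unaccounted for. Put n = 4q+3:
(4q+3)^4 + 3(4q+3)^2 + 8 expands to 256q^4 + 768q^3 + 912q^2 + 504q + 116,
and factoring out 4 leaves 4(64q^4 + 192q^3 + 228q^2 + 126q + 29).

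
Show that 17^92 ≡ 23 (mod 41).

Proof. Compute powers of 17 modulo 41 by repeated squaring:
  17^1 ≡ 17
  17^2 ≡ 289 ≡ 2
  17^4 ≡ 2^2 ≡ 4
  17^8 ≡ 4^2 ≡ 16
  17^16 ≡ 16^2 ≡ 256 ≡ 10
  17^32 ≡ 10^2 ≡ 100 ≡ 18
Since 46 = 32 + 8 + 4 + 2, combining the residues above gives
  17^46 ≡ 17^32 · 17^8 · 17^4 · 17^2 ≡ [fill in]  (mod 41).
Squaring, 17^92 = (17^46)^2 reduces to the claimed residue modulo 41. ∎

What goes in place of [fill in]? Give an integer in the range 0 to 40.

8

17^32 · 17^8 · 17^4 · 17^2 ≡ 18 · 16 · 4 · 2 = 2304.
2304 mod 41 = 8, so 17^46 ≡ 8 (mod 41).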